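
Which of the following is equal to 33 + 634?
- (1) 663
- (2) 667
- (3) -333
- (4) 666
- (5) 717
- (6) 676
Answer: 2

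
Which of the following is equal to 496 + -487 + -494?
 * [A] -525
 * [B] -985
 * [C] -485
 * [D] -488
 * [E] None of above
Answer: C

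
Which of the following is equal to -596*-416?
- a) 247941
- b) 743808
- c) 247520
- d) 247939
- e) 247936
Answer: e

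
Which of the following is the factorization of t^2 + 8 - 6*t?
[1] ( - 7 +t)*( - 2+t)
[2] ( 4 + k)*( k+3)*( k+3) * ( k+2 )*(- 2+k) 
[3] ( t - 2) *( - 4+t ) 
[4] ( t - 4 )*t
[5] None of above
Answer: 3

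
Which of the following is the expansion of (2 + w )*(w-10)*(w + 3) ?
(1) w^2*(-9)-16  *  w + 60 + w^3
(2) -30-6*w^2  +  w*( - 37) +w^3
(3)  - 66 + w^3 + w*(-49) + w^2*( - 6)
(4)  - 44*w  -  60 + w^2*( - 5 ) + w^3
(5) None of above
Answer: 4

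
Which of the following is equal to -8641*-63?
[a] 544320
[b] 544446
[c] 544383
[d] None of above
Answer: c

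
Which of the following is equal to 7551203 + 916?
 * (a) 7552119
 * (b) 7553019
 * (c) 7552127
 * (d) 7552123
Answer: a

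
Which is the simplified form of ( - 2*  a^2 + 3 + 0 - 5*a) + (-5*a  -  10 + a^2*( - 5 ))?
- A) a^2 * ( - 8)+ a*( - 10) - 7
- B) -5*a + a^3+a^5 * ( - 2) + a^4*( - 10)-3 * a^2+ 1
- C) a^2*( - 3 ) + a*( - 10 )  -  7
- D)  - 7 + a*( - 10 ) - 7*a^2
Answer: D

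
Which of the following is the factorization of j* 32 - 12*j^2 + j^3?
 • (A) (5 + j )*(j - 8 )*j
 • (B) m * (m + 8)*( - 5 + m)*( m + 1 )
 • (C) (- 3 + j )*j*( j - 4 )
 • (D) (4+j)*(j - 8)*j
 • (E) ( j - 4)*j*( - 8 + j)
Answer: E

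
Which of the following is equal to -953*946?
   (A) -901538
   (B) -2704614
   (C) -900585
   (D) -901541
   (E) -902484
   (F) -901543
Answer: A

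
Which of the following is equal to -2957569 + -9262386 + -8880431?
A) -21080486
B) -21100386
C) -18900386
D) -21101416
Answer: B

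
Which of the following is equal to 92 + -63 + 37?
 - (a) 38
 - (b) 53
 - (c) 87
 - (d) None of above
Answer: d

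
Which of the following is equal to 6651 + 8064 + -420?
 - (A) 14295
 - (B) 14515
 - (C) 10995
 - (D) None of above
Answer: A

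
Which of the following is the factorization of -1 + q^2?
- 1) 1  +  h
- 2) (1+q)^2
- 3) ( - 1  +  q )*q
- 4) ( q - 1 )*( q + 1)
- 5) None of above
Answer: 4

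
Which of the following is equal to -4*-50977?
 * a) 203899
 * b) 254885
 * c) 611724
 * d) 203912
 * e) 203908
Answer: e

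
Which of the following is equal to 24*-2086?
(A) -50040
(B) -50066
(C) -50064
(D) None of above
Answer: C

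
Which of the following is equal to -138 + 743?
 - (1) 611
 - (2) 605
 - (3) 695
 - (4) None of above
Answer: 2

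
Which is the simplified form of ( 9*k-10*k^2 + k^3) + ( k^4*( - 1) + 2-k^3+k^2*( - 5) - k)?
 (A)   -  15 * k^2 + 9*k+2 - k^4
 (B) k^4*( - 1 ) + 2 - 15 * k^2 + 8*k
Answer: B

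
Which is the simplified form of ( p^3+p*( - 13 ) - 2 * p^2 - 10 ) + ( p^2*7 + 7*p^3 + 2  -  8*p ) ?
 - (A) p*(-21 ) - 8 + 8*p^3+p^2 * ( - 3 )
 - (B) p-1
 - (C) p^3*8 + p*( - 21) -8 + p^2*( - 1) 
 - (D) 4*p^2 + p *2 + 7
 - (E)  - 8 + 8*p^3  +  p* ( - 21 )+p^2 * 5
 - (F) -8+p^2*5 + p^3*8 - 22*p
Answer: E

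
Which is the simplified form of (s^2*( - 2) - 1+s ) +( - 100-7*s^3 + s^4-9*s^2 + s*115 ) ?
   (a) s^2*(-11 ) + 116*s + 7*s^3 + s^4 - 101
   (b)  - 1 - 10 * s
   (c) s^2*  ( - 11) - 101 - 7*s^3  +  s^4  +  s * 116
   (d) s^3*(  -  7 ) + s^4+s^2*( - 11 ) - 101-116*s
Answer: c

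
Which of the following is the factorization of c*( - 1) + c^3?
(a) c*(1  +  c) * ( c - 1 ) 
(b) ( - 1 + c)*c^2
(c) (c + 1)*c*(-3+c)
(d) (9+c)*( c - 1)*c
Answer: a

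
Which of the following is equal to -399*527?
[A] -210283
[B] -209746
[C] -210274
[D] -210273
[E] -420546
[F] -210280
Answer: D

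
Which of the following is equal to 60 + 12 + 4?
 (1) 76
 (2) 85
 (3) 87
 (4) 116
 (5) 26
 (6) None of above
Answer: 1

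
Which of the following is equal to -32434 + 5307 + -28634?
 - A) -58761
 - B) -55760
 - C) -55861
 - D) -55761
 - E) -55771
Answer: D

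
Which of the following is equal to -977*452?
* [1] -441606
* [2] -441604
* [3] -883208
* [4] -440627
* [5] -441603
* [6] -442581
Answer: 2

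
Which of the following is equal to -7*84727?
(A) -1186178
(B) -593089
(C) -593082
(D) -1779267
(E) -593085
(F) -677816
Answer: B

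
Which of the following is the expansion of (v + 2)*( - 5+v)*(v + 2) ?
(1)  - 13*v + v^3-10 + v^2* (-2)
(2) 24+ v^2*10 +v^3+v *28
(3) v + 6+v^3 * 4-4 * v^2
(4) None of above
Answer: 4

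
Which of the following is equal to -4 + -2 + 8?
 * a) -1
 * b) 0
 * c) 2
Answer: c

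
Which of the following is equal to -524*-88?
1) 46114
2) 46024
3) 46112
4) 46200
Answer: 3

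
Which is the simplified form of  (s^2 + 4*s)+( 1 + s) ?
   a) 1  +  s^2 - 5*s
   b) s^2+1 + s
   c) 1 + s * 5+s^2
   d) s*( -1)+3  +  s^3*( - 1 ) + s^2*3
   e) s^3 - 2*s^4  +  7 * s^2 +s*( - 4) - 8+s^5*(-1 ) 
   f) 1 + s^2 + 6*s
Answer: c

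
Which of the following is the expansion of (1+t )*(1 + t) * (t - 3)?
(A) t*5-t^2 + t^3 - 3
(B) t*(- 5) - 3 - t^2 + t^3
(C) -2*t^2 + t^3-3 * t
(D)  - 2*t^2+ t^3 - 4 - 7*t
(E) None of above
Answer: B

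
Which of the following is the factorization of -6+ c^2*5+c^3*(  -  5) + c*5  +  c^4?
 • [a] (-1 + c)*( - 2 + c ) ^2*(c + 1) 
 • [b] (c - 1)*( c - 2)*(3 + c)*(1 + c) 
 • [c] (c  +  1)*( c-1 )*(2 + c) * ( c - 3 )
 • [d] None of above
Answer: d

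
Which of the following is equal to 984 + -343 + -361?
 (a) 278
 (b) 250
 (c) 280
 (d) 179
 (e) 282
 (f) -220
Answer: c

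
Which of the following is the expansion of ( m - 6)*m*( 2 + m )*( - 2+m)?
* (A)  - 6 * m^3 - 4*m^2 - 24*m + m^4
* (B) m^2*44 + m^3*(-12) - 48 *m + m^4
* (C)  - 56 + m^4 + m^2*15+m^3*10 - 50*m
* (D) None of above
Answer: D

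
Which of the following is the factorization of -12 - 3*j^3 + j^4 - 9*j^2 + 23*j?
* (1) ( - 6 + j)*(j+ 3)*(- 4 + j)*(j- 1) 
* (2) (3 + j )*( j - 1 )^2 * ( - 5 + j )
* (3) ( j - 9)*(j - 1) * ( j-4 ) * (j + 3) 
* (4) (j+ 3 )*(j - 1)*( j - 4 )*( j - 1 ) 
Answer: 4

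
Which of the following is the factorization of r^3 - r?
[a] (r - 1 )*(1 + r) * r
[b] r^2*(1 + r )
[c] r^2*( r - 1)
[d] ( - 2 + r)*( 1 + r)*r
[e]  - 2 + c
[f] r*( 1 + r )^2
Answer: a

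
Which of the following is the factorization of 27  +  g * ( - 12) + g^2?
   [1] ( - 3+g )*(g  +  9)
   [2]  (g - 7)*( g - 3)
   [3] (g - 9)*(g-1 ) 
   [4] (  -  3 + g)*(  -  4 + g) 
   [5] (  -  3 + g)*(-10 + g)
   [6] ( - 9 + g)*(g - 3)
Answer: 6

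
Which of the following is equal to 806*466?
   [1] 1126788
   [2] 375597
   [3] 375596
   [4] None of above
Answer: 3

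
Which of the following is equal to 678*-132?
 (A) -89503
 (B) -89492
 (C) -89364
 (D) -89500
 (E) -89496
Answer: E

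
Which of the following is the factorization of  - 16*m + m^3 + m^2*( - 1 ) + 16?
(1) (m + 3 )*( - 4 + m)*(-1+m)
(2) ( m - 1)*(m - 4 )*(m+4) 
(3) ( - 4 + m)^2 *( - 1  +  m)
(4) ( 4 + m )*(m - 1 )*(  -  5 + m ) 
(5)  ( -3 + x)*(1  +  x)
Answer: 2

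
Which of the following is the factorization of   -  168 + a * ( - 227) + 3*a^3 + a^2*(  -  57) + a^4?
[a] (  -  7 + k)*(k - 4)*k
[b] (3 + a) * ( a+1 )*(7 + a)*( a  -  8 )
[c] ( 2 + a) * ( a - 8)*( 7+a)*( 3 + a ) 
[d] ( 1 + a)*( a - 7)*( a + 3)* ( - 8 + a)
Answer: b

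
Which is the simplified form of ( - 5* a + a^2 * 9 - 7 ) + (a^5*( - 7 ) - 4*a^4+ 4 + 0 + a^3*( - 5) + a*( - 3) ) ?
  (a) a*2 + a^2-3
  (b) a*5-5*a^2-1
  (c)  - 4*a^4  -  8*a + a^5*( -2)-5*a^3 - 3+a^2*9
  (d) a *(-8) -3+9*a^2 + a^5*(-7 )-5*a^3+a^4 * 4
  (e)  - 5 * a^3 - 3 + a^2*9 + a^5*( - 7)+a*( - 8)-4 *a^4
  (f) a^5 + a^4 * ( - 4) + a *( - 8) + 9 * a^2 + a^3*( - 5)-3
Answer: e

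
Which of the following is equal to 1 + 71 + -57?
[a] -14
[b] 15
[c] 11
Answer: b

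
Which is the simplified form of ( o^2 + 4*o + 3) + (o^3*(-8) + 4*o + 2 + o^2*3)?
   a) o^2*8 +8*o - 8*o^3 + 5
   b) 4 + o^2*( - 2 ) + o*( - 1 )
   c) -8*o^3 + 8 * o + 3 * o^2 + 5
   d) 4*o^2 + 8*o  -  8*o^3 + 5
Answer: d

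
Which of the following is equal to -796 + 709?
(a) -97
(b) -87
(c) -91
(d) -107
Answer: b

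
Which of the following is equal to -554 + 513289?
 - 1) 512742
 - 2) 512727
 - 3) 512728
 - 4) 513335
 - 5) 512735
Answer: 5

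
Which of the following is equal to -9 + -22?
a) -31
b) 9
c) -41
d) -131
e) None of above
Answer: a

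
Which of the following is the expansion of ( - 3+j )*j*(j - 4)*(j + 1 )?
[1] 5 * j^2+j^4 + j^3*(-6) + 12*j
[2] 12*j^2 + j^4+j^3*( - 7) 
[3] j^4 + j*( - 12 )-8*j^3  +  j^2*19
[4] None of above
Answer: 1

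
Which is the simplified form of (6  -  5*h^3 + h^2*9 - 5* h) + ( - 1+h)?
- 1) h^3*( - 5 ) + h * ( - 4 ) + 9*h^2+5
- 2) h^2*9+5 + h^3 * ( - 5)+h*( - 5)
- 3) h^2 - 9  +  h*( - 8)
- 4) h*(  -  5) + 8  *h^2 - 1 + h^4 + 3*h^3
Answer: 1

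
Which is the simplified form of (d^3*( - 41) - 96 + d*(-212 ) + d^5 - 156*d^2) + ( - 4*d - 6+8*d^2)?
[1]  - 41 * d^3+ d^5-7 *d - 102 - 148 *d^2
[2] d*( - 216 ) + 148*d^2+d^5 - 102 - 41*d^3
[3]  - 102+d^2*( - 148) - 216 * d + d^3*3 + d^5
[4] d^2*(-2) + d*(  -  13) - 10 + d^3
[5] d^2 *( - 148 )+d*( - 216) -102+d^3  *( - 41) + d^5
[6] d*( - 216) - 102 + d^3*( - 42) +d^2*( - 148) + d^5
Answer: 5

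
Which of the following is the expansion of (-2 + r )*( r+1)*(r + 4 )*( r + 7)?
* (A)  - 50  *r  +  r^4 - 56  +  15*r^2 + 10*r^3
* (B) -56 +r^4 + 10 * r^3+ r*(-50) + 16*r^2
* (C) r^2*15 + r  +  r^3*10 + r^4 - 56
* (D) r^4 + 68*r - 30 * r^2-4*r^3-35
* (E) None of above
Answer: A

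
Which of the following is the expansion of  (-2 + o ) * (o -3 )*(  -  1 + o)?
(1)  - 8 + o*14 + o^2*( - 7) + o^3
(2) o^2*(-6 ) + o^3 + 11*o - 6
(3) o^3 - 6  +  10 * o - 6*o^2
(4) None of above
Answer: 2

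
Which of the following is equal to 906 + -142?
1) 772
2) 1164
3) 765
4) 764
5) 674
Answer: 4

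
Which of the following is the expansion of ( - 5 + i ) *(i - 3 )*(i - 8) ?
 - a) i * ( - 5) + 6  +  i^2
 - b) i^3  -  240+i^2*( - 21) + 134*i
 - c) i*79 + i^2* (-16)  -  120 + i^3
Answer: c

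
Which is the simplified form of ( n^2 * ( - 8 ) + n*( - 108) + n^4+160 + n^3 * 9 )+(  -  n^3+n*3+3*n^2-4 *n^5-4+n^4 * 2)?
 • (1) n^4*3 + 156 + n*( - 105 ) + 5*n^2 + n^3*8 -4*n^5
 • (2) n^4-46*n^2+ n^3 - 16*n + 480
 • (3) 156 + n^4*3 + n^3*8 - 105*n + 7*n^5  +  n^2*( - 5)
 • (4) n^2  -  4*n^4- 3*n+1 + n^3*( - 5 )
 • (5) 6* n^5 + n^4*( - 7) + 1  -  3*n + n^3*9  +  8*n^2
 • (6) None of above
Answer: 6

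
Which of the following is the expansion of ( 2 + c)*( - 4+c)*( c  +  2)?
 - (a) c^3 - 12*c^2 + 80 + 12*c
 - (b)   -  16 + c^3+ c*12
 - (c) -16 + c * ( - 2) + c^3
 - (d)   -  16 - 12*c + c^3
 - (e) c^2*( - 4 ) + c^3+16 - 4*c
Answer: d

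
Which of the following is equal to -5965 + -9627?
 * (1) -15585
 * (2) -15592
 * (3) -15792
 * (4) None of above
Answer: 2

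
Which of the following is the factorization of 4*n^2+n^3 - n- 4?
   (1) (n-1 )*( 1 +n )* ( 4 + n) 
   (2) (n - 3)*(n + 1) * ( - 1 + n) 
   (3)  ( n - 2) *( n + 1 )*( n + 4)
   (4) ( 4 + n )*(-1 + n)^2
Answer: 1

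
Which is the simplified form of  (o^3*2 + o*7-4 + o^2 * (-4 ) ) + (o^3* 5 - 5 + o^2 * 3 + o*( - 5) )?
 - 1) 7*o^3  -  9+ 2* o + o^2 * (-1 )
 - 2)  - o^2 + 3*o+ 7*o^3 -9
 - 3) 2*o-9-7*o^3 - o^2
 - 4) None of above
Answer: 1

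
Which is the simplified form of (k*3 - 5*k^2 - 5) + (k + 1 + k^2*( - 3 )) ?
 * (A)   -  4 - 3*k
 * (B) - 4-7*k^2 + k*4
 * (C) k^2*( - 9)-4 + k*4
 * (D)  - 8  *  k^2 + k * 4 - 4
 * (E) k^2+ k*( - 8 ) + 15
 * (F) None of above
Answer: D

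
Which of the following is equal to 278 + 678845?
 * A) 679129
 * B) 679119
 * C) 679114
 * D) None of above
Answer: D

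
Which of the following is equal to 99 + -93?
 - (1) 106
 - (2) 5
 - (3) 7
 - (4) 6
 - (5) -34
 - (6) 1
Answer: 4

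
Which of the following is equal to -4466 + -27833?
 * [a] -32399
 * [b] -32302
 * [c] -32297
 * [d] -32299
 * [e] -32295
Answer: d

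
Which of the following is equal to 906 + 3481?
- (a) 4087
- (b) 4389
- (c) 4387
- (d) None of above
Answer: c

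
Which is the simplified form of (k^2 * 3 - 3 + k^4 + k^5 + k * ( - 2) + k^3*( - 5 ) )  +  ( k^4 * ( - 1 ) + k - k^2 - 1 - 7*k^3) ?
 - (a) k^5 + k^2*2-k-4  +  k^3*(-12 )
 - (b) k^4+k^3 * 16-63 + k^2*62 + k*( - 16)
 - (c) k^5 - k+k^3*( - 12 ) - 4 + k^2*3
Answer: a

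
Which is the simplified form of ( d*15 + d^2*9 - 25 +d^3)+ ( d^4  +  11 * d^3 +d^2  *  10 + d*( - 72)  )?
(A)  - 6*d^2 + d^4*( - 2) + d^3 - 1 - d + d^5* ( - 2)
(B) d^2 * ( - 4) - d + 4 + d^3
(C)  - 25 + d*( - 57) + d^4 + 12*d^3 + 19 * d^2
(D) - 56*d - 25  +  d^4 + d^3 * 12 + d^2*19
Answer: C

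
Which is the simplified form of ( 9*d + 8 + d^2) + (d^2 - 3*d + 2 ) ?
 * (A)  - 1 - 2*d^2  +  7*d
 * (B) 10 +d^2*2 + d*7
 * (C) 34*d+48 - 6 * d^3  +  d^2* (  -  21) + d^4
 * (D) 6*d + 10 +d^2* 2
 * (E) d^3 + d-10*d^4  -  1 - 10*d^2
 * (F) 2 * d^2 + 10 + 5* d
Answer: D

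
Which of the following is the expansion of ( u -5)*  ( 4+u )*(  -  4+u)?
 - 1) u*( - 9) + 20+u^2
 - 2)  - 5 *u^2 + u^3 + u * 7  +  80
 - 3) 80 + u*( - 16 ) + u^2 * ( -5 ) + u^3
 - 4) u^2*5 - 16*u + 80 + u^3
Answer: 3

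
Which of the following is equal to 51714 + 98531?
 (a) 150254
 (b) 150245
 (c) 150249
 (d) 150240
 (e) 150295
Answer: b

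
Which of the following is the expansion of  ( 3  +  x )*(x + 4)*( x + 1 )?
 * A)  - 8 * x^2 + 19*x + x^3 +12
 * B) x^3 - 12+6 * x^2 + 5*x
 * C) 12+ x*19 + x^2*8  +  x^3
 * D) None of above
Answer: C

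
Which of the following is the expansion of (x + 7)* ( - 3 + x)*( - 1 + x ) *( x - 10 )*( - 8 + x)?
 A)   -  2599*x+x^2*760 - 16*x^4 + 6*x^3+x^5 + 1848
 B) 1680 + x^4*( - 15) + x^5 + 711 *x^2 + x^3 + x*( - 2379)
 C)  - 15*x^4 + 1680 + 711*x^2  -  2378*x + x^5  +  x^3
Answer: C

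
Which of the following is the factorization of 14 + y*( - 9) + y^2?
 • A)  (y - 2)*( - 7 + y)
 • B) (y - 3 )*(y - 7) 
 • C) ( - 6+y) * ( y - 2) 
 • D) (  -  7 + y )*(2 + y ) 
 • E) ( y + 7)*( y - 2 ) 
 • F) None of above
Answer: A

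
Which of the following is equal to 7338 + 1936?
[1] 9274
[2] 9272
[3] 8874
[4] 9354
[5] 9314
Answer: 1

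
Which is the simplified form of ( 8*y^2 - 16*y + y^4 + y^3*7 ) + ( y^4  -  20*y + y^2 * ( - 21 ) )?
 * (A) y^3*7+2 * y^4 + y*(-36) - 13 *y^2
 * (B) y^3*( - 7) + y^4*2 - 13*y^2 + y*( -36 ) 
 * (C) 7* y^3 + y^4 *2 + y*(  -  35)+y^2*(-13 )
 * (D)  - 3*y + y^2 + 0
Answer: A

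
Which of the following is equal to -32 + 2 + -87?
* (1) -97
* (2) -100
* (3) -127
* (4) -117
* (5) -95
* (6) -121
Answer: 4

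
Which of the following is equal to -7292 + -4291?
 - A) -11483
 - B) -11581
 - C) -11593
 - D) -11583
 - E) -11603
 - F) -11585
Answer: D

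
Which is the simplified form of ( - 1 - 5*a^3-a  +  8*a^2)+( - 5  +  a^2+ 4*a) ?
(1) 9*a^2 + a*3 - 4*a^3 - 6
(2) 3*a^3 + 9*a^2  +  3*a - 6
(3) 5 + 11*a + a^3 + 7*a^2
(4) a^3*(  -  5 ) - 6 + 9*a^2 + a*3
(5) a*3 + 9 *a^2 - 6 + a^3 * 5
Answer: 4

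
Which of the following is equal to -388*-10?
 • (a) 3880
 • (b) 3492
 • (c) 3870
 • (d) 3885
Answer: a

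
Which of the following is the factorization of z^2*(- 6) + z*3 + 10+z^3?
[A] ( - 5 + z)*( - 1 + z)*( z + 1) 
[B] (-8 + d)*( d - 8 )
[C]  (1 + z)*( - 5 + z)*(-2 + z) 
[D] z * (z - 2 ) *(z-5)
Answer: C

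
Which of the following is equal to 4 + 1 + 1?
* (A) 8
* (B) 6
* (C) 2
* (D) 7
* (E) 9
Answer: B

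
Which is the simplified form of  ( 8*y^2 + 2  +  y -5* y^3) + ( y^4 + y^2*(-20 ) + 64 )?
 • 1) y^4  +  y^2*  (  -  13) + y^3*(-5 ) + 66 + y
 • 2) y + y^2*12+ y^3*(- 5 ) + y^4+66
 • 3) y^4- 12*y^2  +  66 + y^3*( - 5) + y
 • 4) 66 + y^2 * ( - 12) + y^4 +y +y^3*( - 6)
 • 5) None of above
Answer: 3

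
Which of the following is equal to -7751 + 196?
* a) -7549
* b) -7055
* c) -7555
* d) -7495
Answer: c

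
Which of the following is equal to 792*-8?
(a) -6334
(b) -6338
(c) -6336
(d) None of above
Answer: c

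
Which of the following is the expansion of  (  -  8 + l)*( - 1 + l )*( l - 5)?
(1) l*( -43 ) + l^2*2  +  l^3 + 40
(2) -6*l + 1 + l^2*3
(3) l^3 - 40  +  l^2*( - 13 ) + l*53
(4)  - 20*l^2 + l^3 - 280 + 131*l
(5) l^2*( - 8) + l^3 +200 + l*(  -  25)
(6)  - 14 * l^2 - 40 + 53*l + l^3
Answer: 6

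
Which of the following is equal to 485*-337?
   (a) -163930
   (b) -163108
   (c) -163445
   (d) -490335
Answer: c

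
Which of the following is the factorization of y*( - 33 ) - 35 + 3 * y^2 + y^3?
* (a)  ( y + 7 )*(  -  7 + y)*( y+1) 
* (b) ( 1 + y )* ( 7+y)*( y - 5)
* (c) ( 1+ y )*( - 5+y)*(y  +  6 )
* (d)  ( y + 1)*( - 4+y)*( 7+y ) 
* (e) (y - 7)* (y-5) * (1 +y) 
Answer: b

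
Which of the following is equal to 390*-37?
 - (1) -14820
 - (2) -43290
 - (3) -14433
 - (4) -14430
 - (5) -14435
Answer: 4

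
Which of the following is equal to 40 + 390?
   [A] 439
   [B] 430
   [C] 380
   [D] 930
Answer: B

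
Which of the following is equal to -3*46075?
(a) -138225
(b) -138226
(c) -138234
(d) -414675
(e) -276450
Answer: a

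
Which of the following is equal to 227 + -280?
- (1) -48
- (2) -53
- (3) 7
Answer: 2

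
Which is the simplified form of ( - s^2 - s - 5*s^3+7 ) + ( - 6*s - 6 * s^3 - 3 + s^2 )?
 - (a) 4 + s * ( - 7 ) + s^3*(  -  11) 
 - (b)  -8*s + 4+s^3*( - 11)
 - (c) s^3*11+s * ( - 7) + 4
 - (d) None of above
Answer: a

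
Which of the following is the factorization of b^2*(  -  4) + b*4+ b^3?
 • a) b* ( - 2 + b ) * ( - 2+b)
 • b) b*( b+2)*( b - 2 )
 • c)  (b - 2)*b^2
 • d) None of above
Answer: a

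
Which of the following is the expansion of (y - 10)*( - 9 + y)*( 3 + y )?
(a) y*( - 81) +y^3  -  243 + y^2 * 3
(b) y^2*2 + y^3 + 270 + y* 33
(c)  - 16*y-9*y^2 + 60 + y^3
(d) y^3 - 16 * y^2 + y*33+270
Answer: d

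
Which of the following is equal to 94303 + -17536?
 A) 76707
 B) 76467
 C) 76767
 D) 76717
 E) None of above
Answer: C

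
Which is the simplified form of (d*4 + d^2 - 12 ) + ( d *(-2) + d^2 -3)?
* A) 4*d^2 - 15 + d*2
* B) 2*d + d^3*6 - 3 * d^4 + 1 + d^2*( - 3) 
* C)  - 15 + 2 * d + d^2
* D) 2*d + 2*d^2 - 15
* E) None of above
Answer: D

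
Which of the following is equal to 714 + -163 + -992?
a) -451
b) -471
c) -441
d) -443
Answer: c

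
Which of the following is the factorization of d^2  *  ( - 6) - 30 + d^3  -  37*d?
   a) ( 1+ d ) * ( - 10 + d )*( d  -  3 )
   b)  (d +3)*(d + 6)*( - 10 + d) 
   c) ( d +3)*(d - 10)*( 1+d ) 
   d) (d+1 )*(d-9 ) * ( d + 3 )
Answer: c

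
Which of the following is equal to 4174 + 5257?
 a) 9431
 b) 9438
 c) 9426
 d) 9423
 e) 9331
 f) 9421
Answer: a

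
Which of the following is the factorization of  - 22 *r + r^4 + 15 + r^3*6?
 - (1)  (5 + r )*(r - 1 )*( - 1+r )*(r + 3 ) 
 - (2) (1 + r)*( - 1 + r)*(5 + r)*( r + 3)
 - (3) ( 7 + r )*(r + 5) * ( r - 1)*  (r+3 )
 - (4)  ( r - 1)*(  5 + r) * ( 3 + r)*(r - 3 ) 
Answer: 1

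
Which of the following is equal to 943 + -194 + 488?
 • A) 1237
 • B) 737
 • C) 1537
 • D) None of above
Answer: A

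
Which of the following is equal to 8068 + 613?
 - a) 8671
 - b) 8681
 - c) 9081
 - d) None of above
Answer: b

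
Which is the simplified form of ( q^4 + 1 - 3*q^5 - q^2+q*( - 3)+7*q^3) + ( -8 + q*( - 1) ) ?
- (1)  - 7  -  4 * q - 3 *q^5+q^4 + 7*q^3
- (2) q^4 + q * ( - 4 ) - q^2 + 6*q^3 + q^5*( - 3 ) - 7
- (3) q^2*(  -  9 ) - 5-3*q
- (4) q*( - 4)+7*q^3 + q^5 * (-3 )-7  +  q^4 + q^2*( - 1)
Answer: 4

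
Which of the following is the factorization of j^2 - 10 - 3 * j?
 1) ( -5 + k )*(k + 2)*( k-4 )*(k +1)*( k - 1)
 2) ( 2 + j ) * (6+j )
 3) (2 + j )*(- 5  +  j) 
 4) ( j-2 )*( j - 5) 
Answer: 3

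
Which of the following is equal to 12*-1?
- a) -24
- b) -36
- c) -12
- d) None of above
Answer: c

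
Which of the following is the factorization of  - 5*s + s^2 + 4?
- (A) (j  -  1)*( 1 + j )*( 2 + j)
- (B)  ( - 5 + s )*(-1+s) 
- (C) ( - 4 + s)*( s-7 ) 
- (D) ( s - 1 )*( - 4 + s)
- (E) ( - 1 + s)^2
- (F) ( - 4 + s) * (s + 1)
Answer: D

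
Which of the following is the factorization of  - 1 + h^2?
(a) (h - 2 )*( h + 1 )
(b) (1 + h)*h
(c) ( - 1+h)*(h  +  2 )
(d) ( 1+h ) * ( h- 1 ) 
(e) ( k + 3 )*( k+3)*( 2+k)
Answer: d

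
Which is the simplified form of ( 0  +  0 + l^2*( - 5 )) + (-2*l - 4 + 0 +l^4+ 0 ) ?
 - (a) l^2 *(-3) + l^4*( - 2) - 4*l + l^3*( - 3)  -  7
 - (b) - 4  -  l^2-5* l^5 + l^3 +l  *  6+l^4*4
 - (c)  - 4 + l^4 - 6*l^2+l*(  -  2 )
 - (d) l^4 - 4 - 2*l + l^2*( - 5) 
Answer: d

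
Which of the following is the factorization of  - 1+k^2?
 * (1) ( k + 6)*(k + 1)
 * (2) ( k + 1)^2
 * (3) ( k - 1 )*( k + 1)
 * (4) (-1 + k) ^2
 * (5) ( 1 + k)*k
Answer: 3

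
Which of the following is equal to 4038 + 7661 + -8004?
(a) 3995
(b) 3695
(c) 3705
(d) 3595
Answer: b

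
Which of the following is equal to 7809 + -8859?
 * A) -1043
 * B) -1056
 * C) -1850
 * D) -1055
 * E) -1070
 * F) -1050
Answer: F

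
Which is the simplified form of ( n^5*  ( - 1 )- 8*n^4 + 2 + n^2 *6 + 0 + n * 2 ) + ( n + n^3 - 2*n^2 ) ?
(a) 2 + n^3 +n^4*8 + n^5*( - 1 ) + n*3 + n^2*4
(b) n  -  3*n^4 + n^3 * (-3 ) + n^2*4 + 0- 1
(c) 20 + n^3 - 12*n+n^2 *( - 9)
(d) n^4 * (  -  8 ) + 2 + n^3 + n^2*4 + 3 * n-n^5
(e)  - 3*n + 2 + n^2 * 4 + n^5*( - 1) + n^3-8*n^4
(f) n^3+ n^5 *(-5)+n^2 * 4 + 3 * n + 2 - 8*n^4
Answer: d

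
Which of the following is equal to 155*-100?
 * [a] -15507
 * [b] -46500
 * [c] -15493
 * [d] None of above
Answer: d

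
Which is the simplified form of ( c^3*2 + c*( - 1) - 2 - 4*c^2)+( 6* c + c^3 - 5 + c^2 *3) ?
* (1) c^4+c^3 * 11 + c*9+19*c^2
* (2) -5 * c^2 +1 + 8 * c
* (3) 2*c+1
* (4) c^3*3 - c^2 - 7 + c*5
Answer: 4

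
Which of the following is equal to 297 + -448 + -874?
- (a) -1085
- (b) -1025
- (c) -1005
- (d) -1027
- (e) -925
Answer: b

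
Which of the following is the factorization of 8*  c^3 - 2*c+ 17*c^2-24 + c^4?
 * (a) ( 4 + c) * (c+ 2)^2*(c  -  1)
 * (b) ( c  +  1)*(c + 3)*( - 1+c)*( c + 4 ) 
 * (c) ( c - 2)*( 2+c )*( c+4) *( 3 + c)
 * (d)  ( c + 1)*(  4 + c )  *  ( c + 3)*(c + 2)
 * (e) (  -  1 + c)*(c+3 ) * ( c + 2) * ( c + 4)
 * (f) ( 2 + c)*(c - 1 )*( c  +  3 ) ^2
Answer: e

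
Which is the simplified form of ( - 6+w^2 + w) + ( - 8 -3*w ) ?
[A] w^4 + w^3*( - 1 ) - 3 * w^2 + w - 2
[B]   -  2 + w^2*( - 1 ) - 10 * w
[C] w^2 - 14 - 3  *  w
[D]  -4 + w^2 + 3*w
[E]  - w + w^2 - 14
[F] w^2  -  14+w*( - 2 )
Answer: F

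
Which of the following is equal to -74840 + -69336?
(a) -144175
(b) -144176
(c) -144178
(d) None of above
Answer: b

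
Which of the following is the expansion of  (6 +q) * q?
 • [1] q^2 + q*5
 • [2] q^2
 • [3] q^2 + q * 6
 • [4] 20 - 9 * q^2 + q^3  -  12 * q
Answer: 3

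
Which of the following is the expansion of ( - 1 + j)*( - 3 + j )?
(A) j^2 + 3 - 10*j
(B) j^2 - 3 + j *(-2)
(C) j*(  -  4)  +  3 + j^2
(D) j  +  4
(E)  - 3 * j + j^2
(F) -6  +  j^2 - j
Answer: C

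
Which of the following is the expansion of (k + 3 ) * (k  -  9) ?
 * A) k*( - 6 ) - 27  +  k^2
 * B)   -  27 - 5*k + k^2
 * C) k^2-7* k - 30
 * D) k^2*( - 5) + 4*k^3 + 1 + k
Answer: A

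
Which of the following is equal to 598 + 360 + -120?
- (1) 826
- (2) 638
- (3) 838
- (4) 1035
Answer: 3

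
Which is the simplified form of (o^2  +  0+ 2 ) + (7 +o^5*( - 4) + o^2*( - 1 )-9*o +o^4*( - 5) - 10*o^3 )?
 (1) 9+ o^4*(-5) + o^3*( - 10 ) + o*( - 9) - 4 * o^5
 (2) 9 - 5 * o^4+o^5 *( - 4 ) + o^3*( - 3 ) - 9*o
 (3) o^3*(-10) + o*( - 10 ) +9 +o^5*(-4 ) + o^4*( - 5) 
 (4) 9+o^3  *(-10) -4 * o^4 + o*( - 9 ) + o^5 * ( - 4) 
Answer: 1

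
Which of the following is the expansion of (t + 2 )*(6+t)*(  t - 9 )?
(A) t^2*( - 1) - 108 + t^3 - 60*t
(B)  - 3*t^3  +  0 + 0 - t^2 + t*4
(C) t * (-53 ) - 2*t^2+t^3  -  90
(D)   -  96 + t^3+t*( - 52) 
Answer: A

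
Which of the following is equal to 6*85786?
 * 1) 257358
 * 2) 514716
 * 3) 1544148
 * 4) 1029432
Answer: 2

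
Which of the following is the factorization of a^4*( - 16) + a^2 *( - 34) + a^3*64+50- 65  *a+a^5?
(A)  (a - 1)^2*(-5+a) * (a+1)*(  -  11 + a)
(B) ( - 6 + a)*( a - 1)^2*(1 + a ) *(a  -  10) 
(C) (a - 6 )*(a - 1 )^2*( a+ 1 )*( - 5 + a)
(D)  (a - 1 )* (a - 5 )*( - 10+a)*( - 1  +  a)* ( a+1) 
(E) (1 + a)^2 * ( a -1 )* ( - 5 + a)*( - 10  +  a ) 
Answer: D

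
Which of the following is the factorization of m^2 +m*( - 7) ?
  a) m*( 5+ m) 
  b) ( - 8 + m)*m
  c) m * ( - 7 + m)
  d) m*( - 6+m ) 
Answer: c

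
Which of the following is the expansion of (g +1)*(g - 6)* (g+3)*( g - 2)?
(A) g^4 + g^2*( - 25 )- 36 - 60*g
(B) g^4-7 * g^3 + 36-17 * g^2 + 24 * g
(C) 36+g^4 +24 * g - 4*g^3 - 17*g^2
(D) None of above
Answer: C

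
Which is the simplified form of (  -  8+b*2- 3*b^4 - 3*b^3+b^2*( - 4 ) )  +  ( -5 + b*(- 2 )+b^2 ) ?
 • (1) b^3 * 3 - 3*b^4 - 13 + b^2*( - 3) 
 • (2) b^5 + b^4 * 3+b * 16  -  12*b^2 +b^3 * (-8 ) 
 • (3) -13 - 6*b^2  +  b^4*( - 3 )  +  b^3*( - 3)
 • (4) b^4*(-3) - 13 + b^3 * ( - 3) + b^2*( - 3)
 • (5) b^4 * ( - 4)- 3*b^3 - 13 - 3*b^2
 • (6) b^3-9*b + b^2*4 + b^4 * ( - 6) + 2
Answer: 4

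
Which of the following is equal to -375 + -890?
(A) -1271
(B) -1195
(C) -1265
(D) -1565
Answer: C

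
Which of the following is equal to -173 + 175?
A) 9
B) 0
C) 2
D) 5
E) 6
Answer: C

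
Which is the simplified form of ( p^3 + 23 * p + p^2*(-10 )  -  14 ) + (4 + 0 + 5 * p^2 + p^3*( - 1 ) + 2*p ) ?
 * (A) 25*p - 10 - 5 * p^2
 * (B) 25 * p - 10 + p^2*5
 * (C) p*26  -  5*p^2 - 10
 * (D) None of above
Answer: A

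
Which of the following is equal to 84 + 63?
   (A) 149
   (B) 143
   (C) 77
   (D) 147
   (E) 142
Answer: D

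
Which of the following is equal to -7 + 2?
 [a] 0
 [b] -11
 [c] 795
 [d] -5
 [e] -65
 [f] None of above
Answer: d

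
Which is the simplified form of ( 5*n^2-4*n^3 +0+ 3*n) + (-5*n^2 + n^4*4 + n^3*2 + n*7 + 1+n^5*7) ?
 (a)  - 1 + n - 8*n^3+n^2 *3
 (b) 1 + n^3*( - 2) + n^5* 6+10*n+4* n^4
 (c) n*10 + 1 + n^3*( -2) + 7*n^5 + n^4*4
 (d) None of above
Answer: c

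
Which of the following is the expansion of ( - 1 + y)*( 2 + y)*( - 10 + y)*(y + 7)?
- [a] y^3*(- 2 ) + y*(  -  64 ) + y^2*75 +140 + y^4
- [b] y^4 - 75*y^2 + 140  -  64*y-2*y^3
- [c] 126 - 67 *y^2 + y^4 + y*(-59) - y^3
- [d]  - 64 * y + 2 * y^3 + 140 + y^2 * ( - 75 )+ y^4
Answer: b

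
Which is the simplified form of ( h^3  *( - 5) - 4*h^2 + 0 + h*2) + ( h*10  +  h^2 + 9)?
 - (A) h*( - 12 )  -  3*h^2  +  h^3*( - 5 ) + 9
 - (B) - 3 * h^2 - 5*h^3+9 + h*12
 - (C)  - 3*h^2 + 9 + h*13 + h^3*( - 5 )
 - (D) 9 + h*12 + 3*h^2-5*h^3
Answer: B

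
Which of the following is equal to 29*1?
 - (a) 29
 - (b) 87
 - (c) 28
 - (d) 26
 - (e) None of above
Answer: a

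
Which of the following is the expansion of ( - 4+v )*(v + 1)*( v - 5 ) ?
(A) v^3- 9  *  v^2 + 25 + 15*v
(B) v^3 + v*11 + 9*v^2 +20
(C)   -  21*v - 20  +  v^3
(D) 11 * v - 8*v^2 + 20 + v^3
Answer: D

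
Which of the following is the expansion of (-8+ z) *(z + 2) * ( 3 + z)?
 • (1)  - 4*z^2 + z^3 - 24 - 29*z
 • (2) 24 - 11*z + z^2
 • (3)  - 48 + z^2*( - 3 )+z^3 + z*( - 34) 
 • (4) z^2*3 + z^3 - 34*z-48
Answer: 3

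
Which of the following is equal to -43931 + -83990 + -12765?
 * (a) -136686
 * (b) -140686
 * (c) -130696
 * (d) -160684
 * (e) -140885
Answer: b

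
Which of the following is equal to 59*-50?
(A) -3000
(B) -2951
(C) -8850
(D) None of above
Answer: D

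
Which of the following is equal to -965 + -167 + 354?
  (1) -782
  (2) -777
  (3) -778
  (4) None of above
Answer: 3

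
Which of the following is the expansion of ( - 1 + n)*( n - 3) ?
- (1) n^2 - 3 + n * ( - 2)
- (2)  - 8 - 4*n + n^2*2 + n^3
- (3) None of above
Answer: 3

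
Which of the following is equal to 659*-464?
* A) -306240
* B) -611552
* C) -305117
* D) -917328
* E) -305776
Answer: E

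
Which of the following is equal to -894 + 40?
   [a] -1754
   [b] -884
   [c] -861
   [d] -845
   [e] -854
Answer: e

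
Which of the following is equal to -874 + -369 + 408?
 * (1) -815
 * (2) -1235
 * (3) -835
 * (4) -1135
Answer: 3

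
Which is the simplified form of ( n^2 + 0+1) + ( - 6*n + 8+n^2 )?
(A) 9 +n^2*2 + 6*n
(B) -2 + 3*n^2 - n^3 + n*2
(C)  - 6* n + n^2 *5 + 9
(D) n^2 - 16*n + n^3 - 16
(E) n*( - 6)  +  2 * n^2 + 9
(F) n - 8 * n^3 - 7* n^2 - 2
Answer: E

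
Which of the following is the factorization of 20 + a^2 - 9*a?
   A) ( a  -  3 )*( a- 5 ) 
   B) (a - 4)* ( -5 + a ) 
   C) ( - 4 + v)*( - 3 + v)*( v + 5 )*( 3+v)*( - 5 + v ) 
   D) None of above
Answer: B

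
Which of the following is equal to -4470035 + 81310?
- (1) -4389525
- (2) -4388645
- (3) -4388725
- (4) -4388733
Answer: 3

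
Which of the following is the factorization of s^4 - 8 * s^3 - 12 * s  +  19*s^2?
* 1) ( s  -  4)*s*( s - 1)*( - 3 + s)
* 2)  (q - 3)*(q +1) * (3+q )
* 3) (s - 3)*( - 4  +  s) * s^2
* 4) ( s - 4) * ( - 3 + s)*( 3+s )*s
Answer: 1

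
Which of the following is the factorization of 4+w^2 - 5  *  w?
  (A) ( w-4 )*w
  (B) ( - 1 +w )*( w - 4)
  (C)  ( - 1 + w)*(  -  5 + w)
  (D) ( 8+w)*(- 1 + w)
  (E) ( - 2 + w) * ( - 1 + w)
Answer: B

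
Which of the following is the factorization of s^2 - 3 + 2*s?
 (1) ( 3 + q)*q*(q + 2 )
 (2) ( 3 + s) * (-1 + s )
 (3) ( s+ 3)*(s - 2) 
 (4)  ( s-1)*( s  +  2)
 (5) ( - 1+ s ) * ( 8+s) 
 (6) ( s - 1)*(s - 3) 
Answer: 2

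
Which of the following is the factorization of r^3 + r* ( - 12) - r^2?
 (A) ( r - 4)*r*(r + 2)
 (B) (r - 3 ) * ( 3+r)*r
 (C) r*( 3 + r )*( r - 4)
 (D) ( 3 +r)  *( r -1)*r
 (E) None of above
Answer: C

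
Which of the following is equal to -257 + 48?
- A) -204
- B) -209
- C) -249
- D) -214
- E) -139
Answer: B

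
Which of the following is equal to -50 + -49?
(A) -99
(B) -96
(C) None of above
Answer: A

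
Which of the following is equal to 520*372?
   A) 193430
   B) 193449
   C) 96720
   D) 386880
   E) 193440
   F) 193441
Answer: E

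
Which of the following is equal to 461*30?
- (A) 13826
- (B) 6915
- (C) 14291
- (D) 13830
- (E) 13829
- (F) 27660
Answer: D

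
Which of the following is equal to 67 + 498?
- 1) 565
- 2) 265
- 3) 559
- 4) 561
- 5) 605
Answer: 1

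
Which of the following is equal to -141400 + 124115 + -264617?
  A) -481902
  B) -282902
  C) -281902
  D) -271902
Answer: C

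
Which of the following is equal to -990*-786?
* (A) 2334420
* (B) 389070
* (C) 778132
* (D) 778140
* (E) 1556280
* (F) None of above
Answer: D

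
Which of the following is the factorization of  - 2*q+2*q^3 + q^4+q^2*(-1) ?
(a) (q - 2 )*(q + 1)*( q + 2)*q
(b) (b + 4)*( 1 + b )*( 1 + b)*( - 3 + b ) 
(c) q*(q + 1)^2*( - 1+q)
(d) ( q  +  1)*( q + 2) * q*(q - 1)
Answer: d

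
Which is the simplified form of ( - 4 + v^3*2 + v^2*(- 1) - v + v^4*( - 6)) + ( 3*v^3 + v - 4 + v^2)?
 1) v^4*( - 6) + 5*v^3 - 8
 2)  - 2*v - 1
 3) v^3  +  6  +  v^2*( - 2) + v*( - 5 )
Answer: 1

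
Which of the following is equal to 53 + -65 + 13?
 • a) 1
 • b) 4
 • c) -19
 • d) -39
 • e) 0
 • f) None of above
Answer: a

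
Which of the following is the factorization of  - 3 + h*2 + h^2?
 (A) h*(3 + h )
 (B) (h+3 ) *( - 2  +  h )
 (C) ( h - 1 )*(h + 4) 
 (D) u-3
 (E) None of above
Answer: E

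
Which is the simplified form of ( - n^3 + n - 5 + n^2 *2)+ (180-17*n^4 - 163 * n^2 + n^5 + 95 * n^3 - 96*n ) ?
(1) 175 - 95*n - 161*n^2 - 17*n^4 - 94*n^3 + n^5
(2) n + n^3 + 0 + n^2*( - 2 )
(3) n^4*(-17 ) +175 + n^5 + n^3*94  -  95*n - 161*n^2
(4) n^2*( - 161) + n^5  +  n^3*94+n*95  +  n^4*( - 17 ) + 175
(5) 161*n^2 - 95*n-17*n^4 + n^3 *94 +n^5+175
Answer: 3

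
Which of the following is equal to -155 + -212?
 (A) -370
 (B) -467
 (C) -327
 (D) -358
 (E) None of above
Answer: E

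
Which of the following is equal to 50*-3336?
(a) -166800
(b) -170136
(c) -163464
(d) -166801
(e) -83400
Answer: a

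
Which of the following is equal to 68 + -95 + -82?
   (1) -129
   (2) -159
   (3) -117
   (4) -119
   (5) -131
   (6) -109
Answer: 6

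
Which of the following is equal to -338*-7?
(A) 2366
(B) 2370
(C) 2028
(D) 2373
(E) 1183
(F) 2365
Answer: A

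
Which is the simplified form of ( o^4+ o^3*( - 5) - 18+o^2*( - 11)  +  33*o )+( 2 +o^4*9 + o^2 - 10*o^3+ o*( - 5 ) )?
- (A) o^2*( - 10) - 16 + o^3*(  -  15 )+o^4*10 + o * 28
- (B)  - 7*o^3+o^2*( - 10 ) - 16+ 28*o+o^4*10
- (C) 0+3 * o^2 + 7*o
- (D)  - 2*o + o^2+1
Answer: A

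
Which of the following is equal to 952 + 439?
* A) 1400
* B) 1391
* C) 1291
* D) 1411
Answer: B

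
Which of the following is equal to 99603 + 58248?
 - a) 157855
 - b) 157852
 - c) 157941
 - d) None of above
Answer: d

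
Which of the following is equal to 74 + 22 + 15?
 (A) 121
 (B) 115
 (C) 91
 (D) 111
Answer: D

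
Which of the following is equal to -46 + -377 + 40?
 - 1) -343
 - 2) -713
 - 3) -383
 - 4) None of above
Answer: 3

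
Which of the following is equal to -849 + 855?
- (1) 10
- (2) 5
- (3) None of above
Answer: 3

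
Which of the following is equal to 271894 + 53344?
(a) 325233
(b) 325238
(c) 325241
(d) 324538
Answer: b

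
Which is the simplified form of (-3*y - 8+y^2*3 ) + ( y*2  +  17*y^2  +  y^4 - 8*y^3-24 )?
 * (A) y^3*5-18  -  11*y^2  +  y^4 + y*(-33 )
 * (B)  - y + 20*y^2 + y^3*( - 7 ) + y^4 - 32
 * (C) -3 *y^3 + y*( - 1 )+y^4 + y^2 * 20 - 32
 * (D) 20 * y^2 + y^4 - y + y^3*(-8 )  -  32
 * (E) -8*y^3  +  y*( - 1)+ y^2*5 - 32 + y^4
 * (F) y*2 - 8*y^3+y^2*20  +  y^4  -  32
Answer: D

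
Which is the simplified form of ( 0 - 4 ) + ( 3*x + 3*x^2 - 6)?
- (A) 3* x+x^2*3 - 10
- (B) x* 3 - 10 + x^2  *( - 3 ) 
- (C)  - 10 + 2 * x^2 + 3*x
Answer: A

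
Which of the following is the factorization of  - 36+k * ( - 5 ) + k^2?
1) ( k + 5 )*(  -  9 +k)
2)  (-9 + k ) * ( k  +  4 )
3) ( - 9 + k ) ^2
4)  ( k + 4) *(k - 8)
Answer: 2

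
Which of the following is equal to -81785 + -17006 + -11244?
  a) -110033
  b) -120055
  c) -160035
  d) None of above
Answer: d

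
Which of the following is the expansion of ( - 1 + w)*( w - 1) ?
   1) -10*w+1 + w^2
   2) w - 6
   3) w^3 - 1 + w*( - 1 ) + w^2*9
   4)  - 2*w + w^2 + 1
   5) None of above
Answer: 4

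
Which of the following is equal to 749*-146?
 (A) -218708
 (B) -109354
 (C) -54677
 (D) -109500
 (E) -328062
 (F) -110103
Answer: B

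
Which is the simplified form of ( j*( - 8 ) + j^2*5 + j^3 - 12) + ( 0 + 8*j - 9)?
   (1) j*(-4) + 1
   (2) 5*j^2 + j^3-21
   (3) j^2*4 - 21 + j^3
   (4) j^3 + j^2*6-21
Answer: 2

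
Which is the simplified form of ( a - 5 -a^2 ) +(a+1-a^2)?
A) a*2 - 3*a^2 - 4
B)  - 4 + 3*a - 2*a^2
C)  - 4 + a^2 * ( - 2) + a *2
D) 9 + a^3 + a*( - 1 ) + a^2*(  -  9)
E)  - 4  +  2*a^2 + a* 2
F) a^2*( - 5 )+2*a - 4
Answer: C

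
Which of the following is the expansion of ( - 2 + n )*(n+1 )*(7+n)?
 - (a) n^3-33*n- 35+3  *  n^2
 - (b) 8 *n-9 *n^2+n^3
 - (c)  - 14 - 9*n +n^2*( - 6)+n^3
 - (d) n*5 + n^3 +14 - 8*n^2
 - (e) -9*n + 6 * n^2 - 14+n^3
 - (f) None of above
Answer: e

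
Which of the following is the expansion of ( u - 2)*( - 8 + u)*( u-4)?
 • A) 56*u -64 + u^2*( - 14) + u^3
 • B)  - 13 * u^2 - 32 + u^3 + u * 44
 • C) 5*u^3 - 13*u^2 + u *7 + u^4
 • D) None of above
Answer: A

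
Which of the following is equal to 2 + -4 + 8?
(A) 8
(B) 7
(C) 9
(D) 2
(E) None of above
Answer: E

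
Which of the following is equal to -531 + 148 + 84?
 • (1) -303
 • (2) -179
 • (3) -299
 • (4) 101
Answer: 3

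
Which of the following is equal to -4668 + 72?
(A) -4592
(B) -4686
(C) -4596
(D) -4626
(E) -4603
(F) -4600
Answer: C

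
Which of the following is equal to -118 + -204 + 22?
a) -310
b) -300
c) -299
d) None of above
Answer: b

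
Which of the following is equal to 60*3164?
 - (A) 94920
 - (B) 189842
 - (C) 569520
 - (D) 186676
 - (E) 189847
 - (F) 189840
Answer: F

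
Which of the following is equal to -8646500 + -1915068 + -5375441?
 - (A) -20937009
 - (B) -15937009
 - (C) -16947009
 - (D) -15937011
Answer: B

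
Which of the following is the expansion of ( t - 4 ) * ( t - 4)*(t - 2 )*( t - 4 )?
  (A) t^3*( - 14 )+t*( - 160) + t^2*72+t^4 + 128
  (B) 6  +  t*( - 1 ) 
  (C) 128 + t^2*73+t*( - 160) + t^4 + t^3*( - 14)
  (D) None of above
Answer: A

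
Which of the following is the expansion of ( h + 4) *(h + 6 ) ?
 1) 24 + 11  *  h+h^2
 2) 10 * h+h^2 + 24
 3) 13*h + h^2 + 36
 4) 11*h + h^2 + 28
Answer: 2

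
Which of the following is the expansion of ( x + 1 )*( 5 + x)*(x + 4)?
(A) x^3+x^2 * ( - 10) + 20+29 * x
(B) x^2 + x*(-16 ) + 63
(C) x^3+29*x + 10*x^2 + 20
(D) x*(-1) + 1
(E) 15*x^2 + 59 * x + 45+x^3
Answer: C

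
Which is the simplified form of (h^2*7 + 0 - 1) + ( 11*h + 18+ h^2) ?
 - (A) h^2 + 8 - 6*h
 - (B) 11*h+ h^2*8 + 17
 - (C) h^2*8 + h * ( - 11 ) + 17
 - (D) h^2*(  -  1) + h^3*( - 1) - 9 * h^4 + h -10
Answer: B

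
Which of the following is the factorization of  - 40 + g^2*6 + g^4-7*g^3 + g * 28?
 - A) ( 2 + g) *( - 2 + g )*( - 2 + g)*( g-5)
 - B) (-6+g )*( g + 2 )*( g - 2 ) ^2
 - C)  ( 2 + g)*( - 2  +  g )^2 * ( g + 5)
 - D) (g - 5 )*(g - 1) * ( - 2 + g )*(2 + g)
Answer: A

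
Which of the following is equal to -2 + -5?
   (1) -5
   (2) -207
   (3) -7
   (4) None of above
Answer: 3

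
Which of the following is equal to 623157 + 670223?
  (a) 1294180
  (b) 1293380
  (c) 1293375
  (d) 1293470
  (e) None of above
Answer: b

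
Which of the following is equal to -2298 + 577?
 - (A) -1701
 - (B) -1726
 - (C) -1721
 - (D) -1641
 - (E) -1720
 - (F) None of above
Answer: C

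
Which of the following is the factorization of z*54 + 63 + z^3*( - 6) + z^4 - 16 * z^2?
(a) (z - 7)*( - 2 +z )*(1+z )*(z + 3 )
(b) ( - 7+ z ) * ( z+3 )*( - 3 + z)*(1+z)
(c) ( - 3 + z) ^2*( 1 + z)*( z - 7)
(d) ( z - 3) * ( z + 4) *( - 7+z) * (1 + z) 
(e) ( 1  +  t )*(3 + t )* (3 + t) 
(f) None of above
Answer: b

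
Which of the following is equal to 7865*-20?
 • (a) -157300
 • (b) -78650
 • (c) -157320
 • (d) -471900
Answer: a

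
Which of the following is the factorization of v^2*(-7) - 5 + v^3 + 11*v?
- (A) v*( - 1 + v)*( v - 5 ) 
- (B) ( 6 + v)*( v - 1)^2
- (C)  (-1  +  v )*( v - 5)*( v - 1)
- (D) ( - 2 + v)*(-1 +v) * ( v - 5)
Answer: C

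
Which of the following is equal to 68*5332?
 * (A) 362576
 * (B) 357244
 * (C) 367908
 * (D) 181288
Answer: A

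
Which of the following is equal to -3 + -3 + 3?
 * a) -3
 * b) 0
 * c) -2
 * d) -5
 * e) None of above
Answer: a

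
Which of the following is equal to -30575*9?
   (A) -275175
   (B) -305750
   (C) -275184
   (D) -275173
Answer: A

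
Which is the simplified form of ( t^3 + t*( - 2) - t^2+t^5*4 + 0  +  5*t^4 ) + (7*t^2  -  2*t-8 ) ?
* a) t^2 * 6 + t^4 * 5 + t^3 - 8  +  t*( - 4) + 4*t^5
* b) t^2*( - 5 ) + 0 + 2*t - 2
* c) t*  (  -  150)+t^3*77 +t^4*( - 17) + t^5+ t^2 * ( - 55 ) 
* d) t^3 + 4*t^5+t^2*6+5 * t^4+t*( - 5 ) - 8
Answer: a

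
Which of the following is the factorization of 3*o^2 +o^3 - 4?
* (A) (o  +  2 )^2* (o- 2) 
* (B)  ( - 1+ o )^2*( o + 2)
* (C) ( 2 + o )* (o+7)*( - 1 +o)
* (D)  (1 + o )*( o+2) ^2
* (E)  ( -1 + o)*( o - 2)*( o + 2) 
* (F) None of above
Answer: F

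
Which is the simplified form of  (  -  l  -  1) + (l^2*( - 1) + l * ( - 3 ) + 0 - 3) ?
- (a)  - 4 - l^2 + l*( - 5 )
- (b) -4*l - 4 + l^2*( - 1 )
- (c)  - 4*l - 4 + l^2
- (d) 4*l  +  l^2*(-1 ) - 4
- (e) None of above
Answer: b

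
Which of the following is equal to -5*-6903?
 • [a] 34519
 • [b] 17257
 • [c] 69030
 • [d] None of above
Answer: d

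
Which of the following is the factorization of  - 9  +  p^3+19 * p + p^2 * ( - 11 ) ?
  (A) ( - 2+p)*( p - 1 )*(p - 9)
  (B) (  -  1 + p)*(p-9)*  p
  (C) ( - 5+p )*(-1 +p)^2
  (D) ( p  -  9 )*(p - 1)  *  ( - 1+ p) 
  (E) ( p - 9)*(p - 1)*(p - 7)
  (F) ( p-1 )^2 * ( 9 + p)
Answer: D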